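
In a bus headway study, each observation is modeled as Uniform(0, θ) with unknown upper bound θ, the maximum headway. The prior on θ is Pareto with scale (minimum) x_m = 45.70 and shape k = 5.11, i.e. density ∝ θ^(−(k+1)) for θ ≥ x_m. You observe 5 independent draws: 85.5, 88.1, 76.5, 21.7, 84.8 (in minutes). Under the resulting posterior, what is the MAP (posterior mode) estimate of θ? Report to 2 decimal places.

88.10

A Pareto(scale x_m, shape k) prior on the upper bound θ of Uniform(0, θ) is conjugate: posterior is Pareto(max(x_m, max xᵢ), k + n).
Sample maximum = 88.1; prior scale x_m = 45.70 → posterior scale = max = 88.10.
Posterior shape = 5.11 + 5 = 10.11.
The Pareto density is decreasing on [x_m, ∞), so the mode is x_m = 88.10.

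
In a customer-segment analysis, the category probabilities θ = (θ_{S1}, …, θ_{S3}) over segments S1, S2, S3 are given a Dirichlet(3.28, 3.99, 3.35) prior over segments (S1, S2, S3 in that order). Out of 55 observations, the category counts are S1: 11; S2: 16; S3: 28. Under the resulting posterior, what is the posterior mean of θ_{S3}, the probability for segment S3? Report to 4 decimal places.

The Dirichlet prior is conjugate to the Multinomial likelihood: each posterior αⱼ = prior αⱼ + observed count nⱼ.
Posterior concentration: (14.28, 19.99, 31.35), total = 65.62.
E[θ_{S3}|data] = α_{S3}/Σα = 31.35/65.62 = 0.4778.

0.4778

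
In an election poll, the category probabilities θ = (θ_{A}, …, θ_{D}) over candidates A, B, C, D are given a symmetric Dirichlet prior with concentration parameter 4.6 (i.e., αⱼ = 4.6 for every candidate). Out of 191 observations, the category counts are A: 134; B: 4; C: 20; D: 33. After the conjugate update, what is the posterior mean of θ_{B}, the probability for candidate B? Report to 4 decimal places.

The Dirichlet prior is conjugate to the Multinomial likelihood: each posterior αⱼ = prior αⱼ + observed count nⱼ.
Posterior concentration: (138.6, 8.6, 24.6, 37.6), total = 209.4.
E[θ_{B}|data] = α_{B}/Σα = 8.6/209.4 = 0.0411.

0.0411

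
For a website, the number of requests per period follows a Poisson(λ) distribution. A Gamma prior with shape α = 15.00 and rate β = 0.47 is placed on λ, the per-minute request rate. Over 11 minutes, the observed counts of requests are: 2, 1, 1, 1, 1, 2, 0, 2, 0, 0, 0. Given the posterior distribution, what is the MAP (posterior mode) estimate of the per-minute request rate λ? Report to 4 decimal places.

With a Gamma(shape α, rate β) prior, the Poisson likelihood is conjugate: the posterior is Gamma(α + ΣXᵢ, β + n).
Sum of counts S = 10 over n = 11 minutes.
Posterior: Gamma(α+S, β+n) = Gamma(15.00+10, 0.47+11) = Gamma(25.00, 11.47).
Mode of Gamma(α,β) for α≥1 is (α−1)/β = 24.00/11.47 = 2.0924.

2.0924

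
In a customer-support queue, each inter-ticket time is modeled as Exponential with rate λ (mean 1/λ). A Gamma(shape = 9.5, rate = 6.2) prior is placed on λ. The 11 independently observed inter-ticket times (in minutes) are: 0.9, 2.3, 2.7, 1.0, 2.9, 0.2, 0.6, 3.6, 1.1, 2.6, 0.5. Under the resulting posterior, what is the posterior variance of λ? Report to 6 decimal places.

0.033875

With a Gamma(shape α, rate β) prior on the exponential rate λ, the posterior after n observations with total T = Σxᵢ is Gamma(α+n, β+T).
Sum of observations T = 18.4 minutes; n = 11.
Posterior: Gamma(9.5+11, 6.2+18.4) = Gamma(20.5, 24.6).
Var = α/β² = 0.033875.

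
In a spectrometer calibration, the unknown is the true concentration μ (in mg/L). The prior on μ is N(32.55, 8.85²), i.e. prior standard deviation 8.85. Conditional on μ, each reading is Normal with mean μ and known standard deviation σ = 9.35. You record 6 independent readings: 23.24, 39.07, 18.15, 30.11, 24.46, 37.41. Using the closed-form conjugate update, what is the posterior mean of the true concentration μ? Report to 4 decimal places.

29.3376

For Normal data with known variance σ², a Normal(μ₀, σ₀²) prior on μ is conjugate. Posterior precision = 1/σ₀² + n/σ²; posterior mean is the precision-weighted average of μ₀ and x̄.
Σxᵢ = 23.24 + 39.07 + 18.15 + 30.11 + 24.46 + 37.41 = 172.44, so n·x̄ = 172.44.
σ₀² = 8.85² = 78.3225, σ² = 9.35² = 87.4225; σ² + n·σ₀² = 87.4225 + 6·78.3225 = 557.3575.
Posterior mean = (μ₀/σ₀² + n·x̄/σ²)/(1/σ₀² + n/σ²) = (σ²·μ₀ + σ₀²·n·x̄)/(σ² + n·σ₀²) = (87.4225·32.55 + 78.3225·172.44)/557.3575 = 16351.534275/557.3575 = 29.3376.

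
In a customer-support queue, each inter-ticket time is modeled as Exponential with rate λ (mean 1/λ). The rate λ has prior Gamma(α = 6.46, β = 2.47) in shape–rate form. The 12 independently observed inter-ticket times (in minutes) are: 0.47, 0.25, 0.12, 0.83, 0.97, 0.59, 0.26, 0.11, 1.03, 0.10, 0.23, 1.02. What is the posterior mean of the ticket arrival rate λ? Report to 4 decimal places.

With a Gamma(shape α, rate β) prior on the exponential rate λ, the posterior after n observations with total T = Σxᵢ is Gamma(α+n, β+T).
Sum of observations T = 5.98 minutes; n = 12.
Posterior: Gamma(6.46+12, 2.47+5.98) = Gamma(18.46, 8.45).
Posterior mean of λ = α/β = 18.46/8.45 = 2.1846.

2.1846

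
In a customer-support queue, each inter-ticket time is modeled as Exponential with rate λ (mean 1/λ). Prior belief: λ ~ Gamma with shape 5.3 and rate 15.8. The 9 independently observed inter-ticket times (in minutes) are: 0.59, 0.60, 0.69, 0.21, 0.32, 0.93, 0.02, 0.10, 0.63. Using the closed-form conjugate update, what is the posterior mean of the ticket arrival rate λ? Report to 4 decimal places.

0.7190

With a Gamma(shape α, rate β) prior on the exponential rate λ, the posterior after n observations with total T = Σxᵢ is Gamma(α+n, β+T).
Sum of observations T = 4.09 minutes; n = 9.
Posterior: Gamma(5.3+9, 15.8+4.09) = Gamma(14.3, 19.89).
Posterior mean of λ = α/β = 14.3/19.89 = 0.7190.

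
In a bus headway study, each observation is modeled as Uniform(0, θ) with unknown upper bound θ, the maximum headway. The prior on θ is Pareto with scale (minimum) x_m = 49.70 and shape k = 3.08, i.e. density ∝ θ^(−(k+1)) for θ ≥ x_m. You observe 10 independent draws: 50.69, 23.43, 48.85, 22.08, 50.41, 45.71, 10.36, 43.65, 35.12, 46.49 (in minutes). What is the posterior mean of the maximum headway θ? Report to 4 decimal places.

A Pareto(scale x_m, shape k) prior on the upper bound θ of Uniform(0, θ) is conjugate: posterior is Pareto(max(x_m, max xᵢ), k + n).
Sample maximum = 50.69; prior scale x_m = 49.70 → posterior scale = max = 50.69.
Posterior shape = 3.08 + 10 = 13.08.
E[θ|data] = k·x_m/(k−1) = 13.08·50.69/12.08 = 54.8862.

54.8862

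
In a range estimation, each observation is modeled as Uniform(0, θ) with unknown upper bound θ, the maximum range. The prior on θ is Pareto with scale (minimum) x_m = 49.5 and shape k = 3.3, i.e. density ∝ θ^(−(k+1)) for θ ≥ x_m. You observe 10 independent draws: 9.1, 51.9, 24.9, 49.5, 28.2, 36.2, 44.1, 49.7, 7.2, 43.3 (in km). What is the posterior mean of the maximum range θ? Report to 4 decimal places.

A Pareto(scale x_m, shape k) prior on the upper bound θ of Uniform(0, θ) is conjugate: posterior is Pareto(max(x_m, max xᵢ), k + n).
Sample maximum = 51.9; prior scale x_m = 49.5 → posterior scale = max = 51.9.
Posterior shape = 3.3 + 10 = 13.3.
E[θ|data] = k·x_m/(k−1) = 13.3·51.9/12.3 = 56.1195.

56.1195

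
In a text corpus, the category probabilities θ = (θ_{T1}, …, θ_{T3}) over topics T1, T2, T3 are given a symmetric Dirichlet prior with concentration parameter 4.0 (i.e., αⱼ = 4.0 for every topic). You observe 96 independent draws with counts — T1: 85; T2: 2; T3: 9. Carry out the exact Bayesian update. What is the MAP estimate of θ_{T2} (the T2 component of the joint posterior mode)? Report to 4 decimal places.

The Dirichlet prior is conjugate to the Multinomial likelihood: each posterior αⱼ = prior αⱼ + observed count nⱼ.
Posterior concentration: (89.0, 6.0, 13.0), total = 108.0.
Joint mode component: (α_{T2}−1)/(Σα−K) = 5.0/105.0 = 0.0476.

0.0476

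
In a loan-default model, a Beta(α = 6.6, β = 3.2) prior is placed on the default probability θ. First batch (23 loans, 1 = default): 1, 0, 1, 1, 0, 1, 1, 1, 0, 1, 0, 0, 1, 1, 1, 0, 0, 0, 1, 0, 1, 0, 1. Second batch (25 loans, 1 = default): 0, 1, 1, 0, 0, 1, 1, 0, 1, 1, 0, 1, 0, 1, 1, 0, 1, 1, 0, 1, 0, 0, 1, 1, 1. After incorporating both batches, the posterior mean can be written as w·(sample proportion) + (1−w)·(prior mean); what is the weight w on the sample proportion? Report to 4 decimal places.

The Beta prior is conjugate to a Binomial/Bernoulli likelihood; the update adds successes to α and failures to β.
Total number of loans: n = 23 + 25 = 48.
Posterior mean = (α₀+k)/(α₀+β₀+n) = [n/(α₀+β₀+n)]·(k/n) + [(α₀+β₀)/(α₀+β₀+n)]·α₀/(α₀+β₀), so only n and the prior enter the weight.
The weight on the data is w = n/(α₀+β₀+n) = 48/(6.6+3.2+48) = 48/57.8 = 0.8304.

0.8304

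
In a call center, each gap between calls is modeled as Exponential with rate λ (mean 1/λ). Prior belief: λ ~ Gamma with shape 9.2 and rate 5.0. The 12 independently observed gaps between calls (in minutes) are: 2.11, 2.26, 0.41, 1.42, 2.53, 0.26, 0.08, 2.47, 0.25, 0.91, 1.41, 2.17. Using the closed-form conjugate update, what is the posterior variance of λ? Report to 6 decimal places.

0.046816

With a Gamma(shape α, rate β) prior on the exponential rate λ, the posterior after n observations with total T = Σxᵢ is Gamma(α+n, β+T).
Sum of observations T = 16.28 minutes; n = 12.
Posterior: Gamma(9.2+12, 5.0+16.28) = Gamma(21.2, 21.28).
Var = α/β² = 0.046816.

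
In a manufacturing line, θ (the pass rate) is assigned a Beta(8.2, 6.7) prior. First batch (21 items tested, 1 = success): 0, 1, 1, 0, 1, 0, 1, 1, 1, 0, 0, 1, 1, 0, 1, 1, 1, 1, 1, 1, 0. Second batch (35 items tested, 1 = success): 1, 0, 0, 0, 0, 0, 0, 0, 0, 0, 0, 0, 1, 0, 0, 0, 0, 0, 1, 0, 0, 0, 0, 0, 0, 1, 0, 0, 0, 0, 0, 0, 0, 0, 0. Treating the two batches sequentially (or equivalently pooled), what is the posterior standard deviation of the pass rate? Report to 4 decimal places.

0.0569

The Beta prior is conjugate to a Binomial/Bernoulli likelihood; the update adds successes to α and failures to β.
After batch 1: Beta(8.2+14, 6.7+7) = Beta(22.2, 13.7).
After batch 2: Beta(22.2+4, 13.7+31) = Beta(26.2, 44.7).
Var = αβ/((α+β)²(α+β+1)) = 26.2·44.7/(70.9²·71.9) = 0.00324032; SD = √0.00324032 = 0.0569.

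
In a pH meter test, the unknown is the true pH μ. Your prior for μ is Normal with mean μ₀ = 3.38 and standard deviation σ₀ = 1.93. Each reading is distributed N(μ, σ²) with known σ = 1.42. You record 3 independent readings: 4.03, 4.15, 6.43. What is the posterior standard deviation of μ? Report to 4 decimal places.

0.7546

For Normal data with known variance σ², a Normal(μ₀, σ₀²) prior on μ is conjugate. Posterior precision = 1/σ₀² + n/σ²; posterior mean is the precision-weighted average of μ₀ and x̄.
σ₀² = 1.93² = 3.7249, σ² = 1.42² = 2.0164; σ² + n·σ₀² = 2.0164 + 3·3.7249 = 13.1911.
Posterior precision = 1/σ₀² + n/σ² = 1/3.7249 + 3/2.0164 = (σ² + n·σ₀²)/(σ₀²σ²) = 13.1911/(3.7249·2.0164); posterior variance σₙ² = σ₀²σ²/(σ² + n·σ₀²) = 3.7249·2.0164/13.1911 = 0.569391.
Posterior SD = √σₙ² = √(3.7249·2.0164/13.1911) = 0.7546.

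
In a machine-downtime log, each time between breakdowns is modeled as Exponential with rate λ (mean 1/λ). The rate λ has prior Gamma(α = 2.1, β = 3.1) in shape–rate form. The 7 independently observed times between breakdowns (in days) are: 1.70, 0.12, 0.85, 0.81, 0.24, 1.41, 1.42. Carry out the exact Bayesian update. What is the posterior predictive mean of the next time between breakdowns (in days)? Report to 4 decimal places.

1.1914

With a Gamma(shape α, rate β) prior on the exponential rate λ, the posterior after n observations with total T = Σxᵢ is Gamma(α+n, β+T).
Sum of observations T = 6.55 days; n = 7.
Posterior: Gamma(2.1+7, 3.1+6.55) = Gamma(9.1, 9.65).
The predictive distribution for the next observation is Lomax; its mean is β/(α−1) = 9.65/8.1 = 1.1914.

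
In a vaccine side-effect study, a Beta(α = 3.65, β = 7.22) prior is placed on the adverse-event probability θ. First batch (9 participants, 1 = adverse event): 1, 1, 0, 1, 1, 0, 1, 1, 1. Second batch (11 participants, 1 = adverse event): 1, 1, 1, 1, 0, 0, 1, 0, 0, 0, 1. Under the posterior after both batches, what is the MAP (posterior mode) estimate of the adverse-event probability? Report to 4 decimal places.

0.5421

The Beta prior is conjugate to a Binomial/Bernoulli likelihood; the update adds successes to α and failures to β.
After batch 1: Beta(3.65+7, 7.22+2) = Beta(10.65, 9.22).
After batch 2: Beta(10.65+6, 9.22+5) = Beta(16.65, 14.22).
Mode of Beta(a,b) for a,b>1 is (a−1)/(a+b−2) = 15.65/28.87 = 0.5421.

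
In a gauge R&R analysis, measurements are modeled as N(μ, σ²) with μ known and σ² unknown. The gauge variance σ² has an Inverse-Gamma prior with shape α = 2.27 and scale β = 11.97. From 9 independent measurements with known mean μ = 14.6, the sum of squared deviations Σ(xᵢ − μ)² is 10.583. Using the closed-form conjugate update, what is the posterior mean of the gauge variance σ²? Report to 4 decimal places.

2.9916

With known mean μ and an Inverse-Gamma(α, β) prior on σ², the Normal likelihood is conjugate: posterior is Inv-Gamma(α + n/2, β + Σ(xᵢ−μ)²/2).
Posterior: Inv-Gamma(2.27 + 9/2, 11.97 + 10.583/2) = Inv-Gamma(6.77, 17.2615).
E[σ²|data] = β/(α−1) = 17.2615/5.77 = 2.9916.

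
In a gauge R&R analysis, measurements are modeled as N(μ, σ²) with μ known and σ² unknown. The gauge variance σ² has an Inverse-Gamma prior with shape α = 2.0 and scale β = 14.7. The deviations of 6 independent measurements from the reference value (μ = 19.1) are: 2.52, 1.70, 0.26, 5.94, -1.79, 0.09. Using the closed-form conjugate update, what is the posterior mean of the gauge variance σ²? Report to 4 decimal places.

9.6505

With known mean μ and an Inverse-Gamma(α, β) prior on σ², the Normal likelihood is conjugate: posterior is Inv-Gamma(α + n/2, β + Σ(xᵢ−μ)²/2).
Σ(xᵢ−μ)² = (2.52)² + (1.70)² + (0.26)² + (5.94)² + (-1.79)² + (0.09)² = 47.8038.
Posterior: Inv-Gamma(2.0 + 6/2, 14.7 + 47.8038/2) = Inv-Gamma(5.00, 38.60190).
E[σ²|data] = β/(α−1) = 38.60190/4.00 = 9.6505.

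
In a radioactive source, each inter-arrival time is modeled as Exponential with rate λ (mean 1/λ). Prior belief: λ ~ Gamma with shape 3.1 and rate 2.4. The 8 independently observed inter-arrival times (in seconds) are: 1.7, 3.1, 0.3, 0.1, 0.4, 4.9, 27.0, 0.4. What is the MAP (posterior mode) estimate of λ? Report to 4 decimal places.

0.2506

With a Gamma(shape α, rate β) prior on the exponential rate λ, the posterior after n observations with total T = Σxᵢ is Gamma(α+n, β+T).
Sum of observations T = 37.9 seconds; n = 8.
Posterior: Gamma(3.1+8, 2.4+37.9) = Gamma(11.1, 40.3).
Mode = (α−1)/β = 0.2506.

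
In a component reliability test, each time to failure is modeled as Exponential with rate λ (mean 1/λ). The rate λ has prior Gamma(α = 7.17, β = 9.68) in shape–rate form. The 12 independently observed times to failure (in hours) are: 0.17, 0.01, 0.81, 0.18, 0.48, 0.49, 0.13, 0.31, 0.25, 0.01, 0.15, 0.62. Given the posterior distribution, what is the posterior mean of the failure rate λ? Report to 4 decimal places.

With a Gamma(shape α, rate β) prior on the exponential rate λ, the posterior after n observations with total T = Σxᵢ is Gamma(α+n, β+T).
Sum of observations T = 3.61 hours; n = 12.
Posterior: Gamma(7.17+12, 9.68+3.61) = Gamma(19.17, 13.29).
Posterior mean of λ = α/β = 19.17/13.29 = 1.4424.

1.4424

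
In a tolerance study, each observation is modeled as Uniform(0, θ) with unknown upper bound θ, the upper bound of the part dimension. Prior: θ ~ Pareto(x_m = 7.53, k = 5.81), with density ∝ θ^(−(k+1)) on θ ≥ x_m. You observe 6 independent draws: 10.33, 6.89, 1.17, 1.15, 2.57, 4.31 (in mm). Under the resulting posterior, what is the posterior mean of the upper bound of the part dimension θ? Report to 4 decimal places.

A Pareto(scale x_m, shape k) prior on the upper bound θ of Uniform(0, θ) is conjugate: posterior is Pareto(max(x_m, max xᵢ), k + n).
Sample maximum = 10.33; prior scale x_m = 7.53 → posterior scale = max = 10.33.
Posterior shape = 5.81 + 6 = 11.81.
E[θ|data] = k·x_m/(k−1) = 11.81·10.33/10.81 = 11.2856.

11.2856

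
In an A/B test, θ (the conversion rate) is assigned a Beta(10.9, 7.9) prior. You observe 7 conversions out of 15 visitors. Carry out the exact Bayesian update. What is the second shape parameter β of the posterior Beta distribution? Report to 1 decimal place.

The Beta prior is conjugate to a Binomial/Bernoulli likelihood; the update adds successes to α and failures to β.
Posterior: Beta(α+k, β+n−k) = Beta(10.9+7, 7.9+8) = Beta(17.9, 15.9).
Posterior β = 15.9.

15.9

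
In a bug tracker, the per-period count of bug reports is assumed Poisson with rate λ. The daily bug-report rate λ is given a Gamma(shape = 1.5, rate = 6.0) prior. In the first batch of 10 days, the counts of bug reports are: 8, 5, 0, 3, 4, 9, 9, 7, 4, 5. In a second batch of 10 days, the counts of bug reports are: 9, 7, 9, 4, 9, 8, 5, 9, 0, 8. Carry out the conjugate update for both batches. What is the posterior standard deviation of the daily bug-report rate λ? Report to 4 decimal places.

0.4274

With a Gamma(shape α, rate β) prior, the Poisson likelihood is conjugate: the posterior is Gamma(α + ΣXᵢ, β + n).
Batch 1: sum of counts S = 54 over n = 10 days.
After batch 1: Gamma(α+S, β+n) = Gamma(1.5+54, 6.0+10) = Gamma(55.5, 16.0).
Batch 2: sum of counts S = 68 over n = 10 days.
After batch 2: Gamma(α+S, β+n) = Gamma(55.5+68, 16.0+10) = Gamma(123.5, 26.0).
SD = √α/β = √123.5/26.0 = 0.4274.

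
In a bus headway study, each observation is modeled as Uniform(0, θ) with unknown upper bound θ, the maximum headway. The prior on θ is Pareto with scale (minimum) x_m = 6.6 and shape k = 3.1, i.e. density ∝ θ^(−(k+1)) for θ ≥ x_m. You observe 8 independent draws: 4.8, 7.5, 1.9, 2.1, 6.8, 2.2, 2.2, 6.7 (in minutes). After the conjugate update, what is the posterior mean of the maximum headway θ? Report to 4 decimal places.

8.2426

A Pareto(scale x_m, shape k) prior on the upper bound θ of Uniform(0, θ) is conjugate: posterior is Pareto(max(x_m, max xᵢ), k + n).
Sample maximum = 7.5; prior scale x_m = 6.6 → posterior scale = max = 7.5.
Posterior shape = 3.1 + 8 = 11.1.
E[θ|data] = k·x_m/(k−1) = 11.1·7.5/10.1 = 8.2426.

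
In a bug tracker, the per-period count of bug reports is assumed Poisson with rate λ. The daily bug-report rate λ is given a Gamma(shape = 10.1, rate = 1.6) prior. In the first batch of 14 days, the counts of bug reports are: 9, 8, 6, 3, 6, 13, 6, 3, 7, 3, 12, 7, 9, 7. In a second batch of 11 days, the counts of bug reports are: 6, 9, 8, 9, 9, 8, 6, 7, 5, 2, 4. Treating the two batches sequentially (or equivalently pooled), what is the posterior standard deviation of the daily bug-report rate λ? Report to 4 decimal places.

0.5073

With a Gamma(shape α, rate β) prior, the Poisson likelihood is conjugate: the posterior is Gamma(α + ΣXᵢ, β + n).
Batch 1: sum of counts S = 99 over n = 14 days.
After batch 1: Gamma(α+S, β+n) = Gamma(10.1+99, 1.6+14) = Gamma(109.1, 15.6).
Batch 2: sum of counts S = 73 over n = 11 days.
After batch 2: Gamma(α+S, β+n) = Gamma(109.1+73, 15.6+11) = Gamma(182.1, 26.6).
SD = √α/β = √182.1/26.6 = 0.5073.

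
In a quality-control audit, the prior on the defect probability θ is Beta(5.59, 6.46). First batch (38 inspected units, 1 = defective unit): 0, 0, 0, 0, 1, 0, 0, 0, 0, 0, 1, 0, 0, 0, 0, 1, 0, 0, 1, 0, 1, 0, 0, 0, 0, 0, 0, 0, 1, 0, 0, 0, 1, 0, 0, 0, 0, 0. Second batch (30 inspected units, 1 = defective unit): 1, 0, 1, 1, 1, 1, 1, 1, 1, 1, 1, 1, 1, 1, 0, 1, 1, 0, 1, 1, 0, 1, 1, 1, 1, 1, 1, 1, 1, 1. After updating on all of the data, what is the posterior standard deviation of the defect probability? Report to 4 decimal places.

The Beta prior is conjugate to a Binomial/Bernoulli likelihood; the update adds successes to α and failures to β.
After batch 1: Beta(5.59+7, 6.46+31) = Beta(12.59, 37.46).
After batch 2: Beta(12.59+26, 37.46+4) = Beta(38.59, 41.46).
Var = αβ/((α+β)²(α+β+1)) = 38.59·41.46/(80.05²·81.05) = 0.00308055; SD = √0.00308055 = 0.0555.

0.0555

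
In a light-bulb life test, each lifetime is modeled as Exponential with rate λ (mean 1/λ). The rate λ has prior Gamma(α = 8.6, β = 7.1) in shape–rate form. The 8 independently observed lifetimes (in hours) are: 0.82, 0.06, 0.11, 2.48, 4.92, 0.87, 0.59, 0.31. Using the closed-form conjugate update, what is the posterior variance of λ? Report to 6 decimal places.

With a Gamma(shape α, rate β) prior on the exponential rate λ, the posterior after n observations with total T = Σxᵢ is Gamma(α+n, β+T).
Sum of observations T = 10.16 hours; n = 8.
Posterior: Gamma(8.6+8, 7.1+10.16) = Gamma(16.6, 17.26).
Var = α/β² = 0.055722.

0.055722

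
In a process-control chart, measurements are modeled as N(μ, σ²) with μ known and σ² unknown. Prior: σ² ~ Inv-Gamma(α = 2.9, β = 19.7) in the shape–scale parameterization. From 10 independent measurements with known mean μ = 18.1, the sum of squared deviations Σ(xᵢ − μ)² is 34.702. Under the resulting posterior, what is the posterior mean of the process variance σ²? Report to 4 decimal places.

5.3697

With known mean μ and an Inverse-Gamma(α, β) prior on σ², the Normal likelihood is conjugate: posterior is Inv-Gamma(α + n/2, β + Σ(xᵢ−μ)²/2).
Posterior: Inv-Gamma(2.9 + 10/2, 19.7 + 34.702/2) = Inv-Gamma(7.90, 37.0510).
E[σ²|data] = β/(α−1) = 37.0510/6.90 = 5.3697.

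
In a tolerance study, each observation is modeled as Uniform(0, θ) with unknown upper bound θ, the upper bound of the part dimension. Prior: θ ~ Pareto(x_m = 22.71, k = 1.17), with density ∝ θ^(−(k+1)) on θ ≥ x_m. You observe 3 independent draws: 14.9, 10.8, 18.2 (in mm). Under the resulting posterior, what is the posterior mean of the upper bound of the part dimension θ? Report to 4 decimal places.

A Pareto(scale x_m, shape k) prior on the upper bound θ of Uniform(0, θ) is conjugate: posterior is Pareto(max(x_m, max xᵢ), k + n).
Sample maximum = 18.2; prior scale x_m = 22.71 → posterior scale = max = 22.71.
Posterior shape = 1.17 + 3 = 4.17.
E[θ|data] = k·x_m/(k−1) = 4.17·22.71/3.17 = 29.8740.

29.8740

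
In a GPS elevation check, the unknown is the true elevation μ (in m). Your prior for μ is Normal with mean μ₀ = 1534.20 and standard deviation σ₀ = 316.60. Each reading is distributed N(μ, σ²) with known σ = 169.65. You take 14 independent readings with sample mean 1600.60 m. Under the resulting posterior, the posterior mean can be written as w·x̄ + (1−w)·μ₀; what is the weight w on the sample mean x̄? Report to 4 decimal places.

For Normal data with known variance σ², a Normal(μ₀, σ₀²) prior on μ is conjugate. Posterior precision = 1/σ₀² + n/σ²; posterior mean is the precision-weighted average of μ₀ and x̄.
σ₀² = 316.60² = 100235.56, σ² = 169.65² = 28781.1225. Prior precision 1/σ₀² = 1/100235.56; data precision n/σ² = 14/28781.1225.
w = (n/σ²)/(1/σ₀² + n/σ²) = n·σ₀²/(σ² + n·σ₀²) = 14·100235.56/(28781.1225 + 14·100235.56) = 1403297.84/1432078.9625 = 0.9799.

0.9799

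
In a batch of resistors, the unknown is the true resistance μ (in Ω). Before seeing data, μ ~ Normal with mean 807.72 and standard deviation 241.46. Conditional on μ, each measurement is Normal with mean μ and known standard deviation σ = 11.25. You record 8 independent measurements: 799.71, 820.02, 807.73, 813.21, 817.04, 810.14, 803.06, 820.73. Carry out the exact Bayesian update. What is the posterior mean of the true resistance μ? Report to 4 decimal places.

811.4540

For Normal data with known variance σ², a Normal(μ₀, σ₀²) prior on μ is conjugate. Posterior precision = 1/σ₀² + n/σ²; posterior mean is the precision-weighted average of μ₀ and x̄.
Σxᵢ = 799.71 + 820.02 + 807.73 + 813.21 + 817.04 + 810.14 + 803.06 + 820.73 = 6491.64, so n·x̄ = 6491.64.
σ₀² = 241.46² = 58302.9316, σ² = 11.25² = 126.5625; σ² + n·σ₀² = 126.5625 + 8·58302.9316 = 466550.0153.
Posterior mean = (μ₀/σ₀² + n·x̄/σ²)/(1/σ₀² + n/σ²) = (σ²·μ₀ + σ₀²·n·x̄)/(σ² + n·σ₀²) = (126.5625·807.72 + 58302.9316·6491.64)/466550.0153 = 378583869.954324/466550.0153 = 811.4540.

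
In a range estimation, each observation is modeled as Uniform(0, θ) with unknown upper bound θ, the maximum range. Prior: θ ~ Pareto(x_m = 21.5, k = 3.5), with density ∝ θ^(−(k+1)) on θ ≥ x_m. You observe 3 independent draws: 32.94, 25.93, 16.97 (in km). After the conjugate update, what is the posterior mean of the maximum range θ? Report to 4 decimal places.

38.9291

A Pareto(scale x_m, shape k) prior on the upper bound θ of Uniform(0, θ) is conjugate: posterior is Pareto(max(x_m, max xᵢ), k + n).
Sample maximum = 32.94; prior scale x_m = 21.5 → posterior scale = max = 32.94.
Posterior shape = 3.5 + 3 = 6.5.
E[θ|data] = k·x_m/(k−1) = 6.5·32.94/5.5 = 38.9291.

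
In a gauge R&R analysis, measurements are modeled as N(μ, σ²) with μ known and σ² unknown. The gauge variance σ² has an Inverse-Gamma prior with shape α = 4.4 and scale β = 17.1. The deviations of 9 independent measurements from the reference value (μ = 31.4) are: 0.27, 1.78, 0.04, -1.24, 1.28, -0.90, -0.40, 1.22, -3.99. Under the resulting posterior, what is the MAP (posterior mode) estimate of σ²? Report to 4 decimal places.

2.9797

With known mean μ and an Inverse-Gamma(α, β) prior on σ², the Normal likelihood is conjugate: posterior is Inv-Gamma(α + n/2, β + Σ(xᵢ−μ)²/2).
Σ(xᵢ−μ)² = (0.27)² + (1.78)² + (0.04)² + (-1.24)² + (1.28)² + (-0.90)² + (-0.40)² + (1.22)² + (-3.99)² = 24.7974.
Posterior: Inv-Gamma(4.4 + 9/2, 17.1 + 24.7974/2) = Inv-Gamma(8.90, 29.49870).
Mode = β/(α+1) = 29.49870/9.90 = 2.9797.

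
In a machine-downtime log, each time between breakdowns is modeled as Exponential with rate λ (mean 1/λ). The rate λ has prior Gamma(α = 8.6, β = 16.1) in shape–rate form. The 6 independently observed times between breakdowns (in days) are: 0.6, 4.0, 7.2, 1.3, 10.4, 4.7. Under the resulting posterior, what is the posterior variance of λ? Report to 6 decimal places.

0.007440

With a Gamma(shape α, rate β) prior on the exponential rate λ, the posterior after n observations with total T = Σxᵢ is Gamma(α+n, β+T).
Sum of observations T = 28.2 days; n = 6.
Posterior: Gamma(8.6+6, 16.1+28.2) = Gamma(14.6, 44.3).
Var = α/β² = 0.007440.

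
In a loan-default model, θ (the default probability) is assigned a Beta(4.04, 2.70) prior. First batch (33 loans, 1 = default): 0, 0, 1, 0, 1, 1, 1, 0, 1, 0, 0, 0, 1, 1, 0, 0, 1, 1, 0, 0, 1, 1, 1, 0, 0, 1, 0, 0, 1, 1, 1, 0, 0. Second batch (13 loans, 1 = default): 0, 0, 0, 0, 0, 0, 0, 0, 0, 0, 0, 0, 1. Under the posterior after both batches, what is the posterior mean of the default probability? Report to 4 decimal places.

The Beta prior is conjugate to a Binomial/Bernoulli likelihood; the update adds successes to α and failures to β.
After batch 1: Beta(4.04+16, 2.70+17) = Beta(20.04, 19.70).
After batch 2: Beta(20.04+1, 19.70+12) = Beta(21.04, 31.70).
Posterior mean = α/(α+β) = 21.04/52.74 = 0.3989.

0.3989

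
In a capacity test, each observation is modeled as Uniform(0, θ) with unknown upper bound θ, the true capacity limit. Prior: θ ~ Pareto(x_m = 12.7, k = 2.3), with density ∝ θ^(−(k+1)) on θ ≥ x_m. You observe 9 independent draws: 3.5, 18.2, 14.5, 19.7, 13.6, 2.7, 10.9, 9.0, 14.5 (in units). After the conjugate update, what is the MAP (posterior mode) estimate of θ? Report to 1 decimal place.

19.7

A Pareto(scale x_m, shape k) prior on the upper bound θ of Uniform(0, θ) is conjugate: posterior is Pareto(max(x_m, max xᵢ), k + n).
Sample maximum = 19.7; prior scale x_m = 12.7 → posterior scale = max = 19.7.
Posterior shape = 2.3 + 9 = 11.3.
The Pareto density is decreasing on [x_m, ∞), so the mode is x_m = 19.7.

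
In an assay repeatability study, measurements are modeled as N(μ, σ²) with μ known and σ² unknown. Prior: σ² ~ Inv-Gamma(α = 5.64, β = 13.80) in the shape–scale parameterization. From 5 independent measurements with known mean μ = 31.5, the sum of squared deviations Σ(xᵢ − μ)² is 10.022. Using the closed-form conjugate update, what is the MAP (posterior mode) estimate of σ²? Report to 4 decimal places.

2.0581

With known mean μ and an Inverse-Gamma(α, β) prior on σ², the Normal likelihood is conjugate: posterior is Inv-Gamma(α + n/2, β + Σ(xᵢ−μ)²/2).
Posterior: Inv-Gamma(5.64 + 5/2, 13.80 + 10.022/2) = Inv-Gamma(8.14, 18.8110).
Mode = β/(α+1) = 18.8110/9.14 = 2.0581.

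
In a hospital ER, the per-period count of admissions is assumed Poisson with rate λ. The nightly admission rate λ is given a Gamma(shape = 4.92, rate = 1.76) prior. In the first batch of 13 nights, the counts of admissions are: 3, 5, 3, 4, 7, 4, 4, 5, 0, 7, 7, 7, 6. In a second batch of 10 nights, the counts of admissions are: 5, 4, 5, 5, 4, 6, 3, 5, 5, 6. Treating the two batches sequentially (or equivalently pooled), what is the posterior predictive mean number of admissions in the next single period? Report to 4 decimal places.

4.6414

With a Gamma(shape α, rate β) prior, the Poisson likelihood is conjugate: the posterior is Gamma(α + ΣXᵢ, β + n).
Batch 1: sum of counts S = 62 over n = 13 nights.
After batch 1: Gamma(α+S, β+n) = Gamma(4.92+62, 1.76+13) = Gamma(66.92, 14.76).
Batch 2: sum of counts S = 48 over n = 10 nights.
After batch 2: Gamma(α+S, β+n) = Gamma(66.92+48, 14.76+10) = Gamma(114.92, 24.76).
The predictive distribution for one future period is NegBinom with mean α/β = 4.6414.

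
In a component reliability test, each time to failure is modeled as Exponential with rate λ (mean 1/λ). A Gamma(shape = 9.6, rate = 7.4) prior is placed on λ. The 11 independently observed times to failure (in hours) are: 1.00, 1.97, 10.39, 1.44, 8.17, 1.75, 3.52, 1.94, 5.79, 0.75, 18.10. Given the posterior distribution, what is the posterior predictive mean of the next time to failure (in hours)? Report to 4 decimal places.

With a Gamma(shape α, rate β) prior on the exponential rate λ, the posterior after n observations with total T = Σxᵢ is Gamma(α+n, β+T).
Sum of observations T = 54.82 hours; n = 11.
Posterior: Gamma(9.6+11, 7.4+54.82) = Gamma(20.6, 62.22).
The predictive distribution for the next observation is Lomax; its mean is β/(α−1) = 62.22/19.6 = 3.1745.

3.1745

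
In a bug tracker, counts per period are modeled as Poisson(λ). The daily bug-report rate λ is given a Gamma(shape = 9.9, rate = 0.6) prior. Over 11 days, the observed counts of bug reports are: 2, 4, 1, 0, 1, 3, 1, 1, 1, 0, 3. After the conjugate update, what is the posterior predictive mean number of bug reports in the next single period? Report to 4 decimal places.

2.3190

With a Gamma(shape α, rate β) prior, the Poisson likelihood is conjugate: the posterior is Gamma(α + ΣXᵢ, β + n).
Sum of counts S = 17 over n = 11 days.
Posterior: Gamma(α+S, β+n) = Gamma(9.9+17, 0.6+11) = Gamma(26.9, 11.6).
The predictive distribution for one future period is NegBinom with mean α/β = 2.3190.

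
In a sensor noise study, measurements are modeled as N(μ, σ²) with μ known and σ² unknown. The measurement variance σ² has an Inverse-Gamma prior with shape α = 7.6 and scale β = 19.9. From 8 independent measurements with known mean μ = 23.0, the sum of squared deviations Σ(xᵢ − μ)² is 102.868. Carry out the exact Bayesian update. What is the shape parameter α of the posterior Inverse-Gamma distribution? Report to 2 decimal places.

11.60

With known mean μ and an Inverse-Gamma(α, β) prior on σ², the Normal likelihood is conjugate: posterior is Inv-Gamma(α + n/2, β + Σ(xᵢ−μ)²/2).
Posterior: Inv-Gamma(7.6 + 8/2, 19.9 + 102.868/2) = Inv-Gamma(11.60, 71.3340).
Posterior α = 11.60.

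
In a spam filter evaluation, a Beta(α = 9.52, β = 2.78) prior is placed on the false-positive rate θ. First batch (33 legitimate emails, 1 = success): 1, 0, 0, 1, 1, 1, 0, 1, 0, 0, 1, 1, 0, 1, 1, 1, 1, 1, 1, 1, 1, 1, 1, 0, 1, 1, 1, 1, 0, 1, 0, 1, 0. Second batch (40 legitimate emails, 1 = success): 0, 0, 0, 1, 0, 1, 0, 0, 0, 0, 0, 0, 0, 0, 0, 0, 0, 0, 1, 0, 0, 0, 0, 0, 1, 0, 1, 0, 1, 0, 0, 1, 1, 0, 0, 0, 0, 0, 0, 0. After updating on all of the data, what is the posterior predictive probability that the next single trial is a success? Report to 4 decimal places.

The Beta prior is conjugate to a Binomial/Bernoulli likelihood; the update adds successes to α and failures to β.
After batch 1: Beta(9.52+23, 2.78+10) = Beta(32.52, 12.78).
After batch 2: Beta(32.52+8, 12.78+32) = Beta(40.52, 44.78).
For a single future Bernoulli trial, P(success | data) = α/(α+β) = 0.4750.

0.4750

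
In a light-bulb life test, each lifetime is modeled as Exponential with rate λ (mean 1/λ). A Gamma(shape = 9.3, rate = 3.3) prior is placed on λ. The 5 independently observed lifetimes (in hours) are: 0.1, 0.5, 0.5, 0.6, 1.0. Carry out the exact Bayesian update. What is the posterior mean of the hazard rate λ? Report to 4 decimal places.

2.3833

With a Gamma(shape α, rate β) prior on the exponential rate λ, the posterior after n observations with total T = Σxᵢ is Gamma(α+n, β+T).
Sum of observations T = 2.7 hours; n = 5.
Posterior: Gamma(9.3+5, 3.3+2.7) = Gamma(14.3, 6.0).
Posterior mean of λ = α/β = 14.3/6.0 = 2.3833.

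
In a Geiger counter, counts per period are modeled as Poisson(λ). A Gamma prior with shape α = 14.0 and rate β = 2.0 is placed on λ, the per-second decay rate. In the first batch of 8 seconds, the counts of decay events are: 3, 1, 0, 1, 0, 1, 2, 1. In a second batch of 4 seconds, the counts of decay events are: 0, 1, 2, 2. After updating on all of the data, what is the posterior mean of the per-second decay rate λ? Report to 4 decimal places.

2.0000

With a Gamma(shape α, rate β) prior, the Poisson likelihood is conjugate: the posterior is Gamma(α + ΣXᵢ, β + n).
Batch 1: sum of counts S = 9 over n = 8 seconds.
After batch 1: Gamma(α+S, β+n) = Gamma(14.0+9, 2.0+8) = Gamma(23.0, 10.0).
Batch 2: sum of counts S = 5 over n = 4 seconds.
After batch 2: Gamma(α+S, β+n) = Gamma(23.0+5, 10.0+4) = Gamma(28.0, 14.0).
Posterior mean = α/β = 28.0/14.0 = 2.0000.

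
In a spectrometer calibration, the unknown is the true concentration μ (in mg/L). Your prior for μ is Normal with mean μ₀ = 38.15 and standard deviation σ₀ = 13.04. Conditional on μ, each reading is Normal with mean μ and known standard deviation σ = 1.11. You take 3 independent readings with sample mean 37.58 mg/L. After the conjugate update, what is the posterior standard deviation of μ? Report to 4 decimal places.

0.6401

For Normal data with known variance σ², a Normal(μ₀, σ₀²) prior on μ is conjugate. Posterior precision = 1/σ₀² + n/σ²; posterior mean is the precision-weighted average of μ₀ and x̄.
σ₀² = 13.04² = 170.0416, σ² = 1.11² = 1.2321; σ² + n·σ₀² = 1.2321 + 3·170.0416 = 511.3569.
Posterior precision = 1/σ₀² + n/σ² = 1/170.0416 + 3/1.2321 = (σ² + n·σ₀²)/(σ₀²σ²) = 511.3569/(170.0416·1.2321); posterior variance σₙ² = σ₀²σ²/(σ² + n·σ₀²) = 170.0416·1.2321/511.3569 = 0.409710.
Posterior SD = √σₙ² = √(170.0416·1.2321/511.3569) = 0.6401.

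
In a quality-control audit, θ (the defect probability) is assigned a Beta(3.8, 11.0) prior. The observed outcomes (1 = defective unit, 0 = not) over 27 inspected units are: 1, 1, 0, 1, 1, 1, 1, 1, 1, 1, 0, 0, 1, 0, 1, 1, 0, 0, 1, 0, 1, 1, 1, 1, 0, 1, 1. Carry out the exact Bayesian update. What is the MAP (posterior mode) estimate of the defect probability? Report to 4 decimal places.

The Beta prior is conjugate to a Binomial/Bernoulli likelihood; the update adds successes to α and failures to β.
Posterior: Beta(α+k, β+n−k) = Beta(3.8+19, 11.0+8) = Beta(22.8, 19.0).
Mode of Beta(a,b) for a,b>1 is (a−1)/(a+b−2) = 21.8/39.8 = 0.5477.

0.5477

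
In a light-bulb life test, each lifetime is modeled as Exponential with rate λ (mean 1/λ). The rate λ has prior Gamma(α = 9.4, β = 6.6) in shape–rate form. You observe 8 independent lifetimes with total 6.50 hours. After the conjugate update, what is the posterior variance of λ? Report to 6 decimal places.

0.101393

With a Gamma(shape α, rate β) prior on the exponential rate λ, the posterior after n observations with total T = Σxᵢ is Gamma(α+n, β+T).
Posterior: Gamma(9.4+8, 6.6+6.50) = Gamma(17.4, 13.10).
Var = α/β² = 0.101393.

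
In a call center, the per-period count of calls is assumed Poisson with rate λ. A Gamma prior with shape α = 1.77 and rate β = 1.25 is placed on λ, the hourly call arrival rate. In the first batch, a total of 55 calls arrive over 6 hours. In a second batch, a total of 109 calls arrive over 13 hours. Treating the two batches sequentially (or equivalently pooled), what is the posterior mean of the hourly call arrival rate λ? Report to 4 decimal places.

8.1862

With a Gamma(shape α, rate β) prior, the Poisson likelihood is conjugate: the posterior is Gamma(α + ΣXᵢ, β + n).
After batch 1: Gamma(α+S, β+n) = Gamma(1.77+55, 1.25+6) = Gamma(56.77, 7.25).
After batch 2: Gamma(α+S, β+n) = Gamma(56.77+109, 7.25+13) = Gamma(165.77, 20.25).
Posterior mean = α/β = 165.77/20.25 = 8.1862.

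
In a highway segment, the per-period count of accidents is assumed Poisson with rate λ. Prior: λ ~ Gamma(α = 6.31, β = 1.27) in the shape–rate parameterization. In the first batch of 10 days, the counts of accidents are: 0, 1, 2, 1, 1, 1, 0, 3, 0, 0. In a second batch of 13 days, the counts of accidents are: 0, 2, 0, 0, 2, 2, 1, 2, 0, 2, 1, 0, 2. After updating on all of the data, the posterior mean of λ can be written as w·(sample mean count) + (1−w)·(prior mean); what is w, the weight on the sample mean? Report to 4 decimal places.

0.9477

With a Gamma(shape α, rate β) prior, the Poisson likelihood is conjugate: the posterior is Gamma(α + ΣXᵢ, β + n).
Total number of days: n = 10 + 13 = 23.
Posterior mean = (α₀+S)/(β₀+n) = [n/(β₀+n)]·(S/n) + [β₀/(β₀+n)]·(α₀/β₀), so only n and β₀ enter the weight.
Weight on data w = n/(β₀+n) = 23/(1.27+23) = 23/24.27 = 0.9477.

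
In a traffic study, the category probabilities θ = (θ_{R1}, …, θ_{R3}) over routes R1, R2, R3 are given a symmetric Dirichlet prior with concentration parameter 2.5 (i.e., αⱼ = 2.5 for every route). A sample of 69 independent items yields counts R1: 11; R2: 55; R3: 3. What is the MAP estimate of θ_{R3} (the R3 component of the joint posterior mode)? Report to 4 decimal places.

0.0612

The Dirichlet prior is conjugate to the Multinomial likelihood: each posterior αⱼ = prior αⱼ + observed count nⱼ.
Posterior concentration: (13.5, 57.5, 5.5), total = 76.5.
Joint mode component: (α_{R3}−1)/(Σα−K) = 4.5/73.5 = 0.0612.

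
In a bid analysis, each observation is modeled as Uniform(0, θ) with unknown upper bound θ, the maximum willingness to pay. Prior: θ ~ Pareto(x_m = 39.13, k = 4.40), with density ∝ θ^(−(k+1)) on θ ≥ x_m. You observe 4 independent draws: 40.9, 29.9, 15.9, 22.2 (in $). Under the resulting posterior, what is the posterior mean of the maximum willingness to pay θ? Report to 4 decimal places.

46.4270

A Pareto(scale x_m, shape k) prior on the upper bound θ of Uniform(0, θ) is conjugate: posterior is Pareto(max(x_m, max xᵢ), k + n).
Sample maximum = 40.9; prior scale x_m = 39.13 → posterior scale = max = 40.90.
Posterior shape = 4.40 + 4 = 8.40.
E[θ|data] = k·x_m/(k−1) = 8.40·40.90/7.40 = 46.4270.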